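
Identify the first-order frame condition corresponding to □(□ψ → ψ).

This schema is the T□ axiom.
It corresponds to shift-reflexivity: ∀x ∀y (Rxy → Ryy).

shift-reflexivity: ∀x ∀y (Rxy → Ryy)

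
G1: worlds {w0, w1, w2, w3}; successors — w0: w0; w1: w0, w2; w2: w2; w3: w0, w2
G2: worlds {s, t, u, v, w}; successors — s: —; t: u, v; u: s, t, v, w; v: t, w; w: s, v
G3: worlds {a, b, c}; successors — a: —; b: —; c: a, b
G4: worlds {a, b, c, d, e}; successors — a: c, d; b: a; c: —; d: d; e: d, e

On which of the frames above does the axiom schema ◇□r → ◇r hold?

G1

The schema corresponds to a generalized confluence (Geach) condition: ∀x ∀y (xRy → ∃w (yRw ∧ xRw)).
G1: ✓.
G2: fails — tRv but no w* with vRw* and tRw*.
G3: fails — cRa but no w with aRw and cRw.
G4: fails — aRc but no w with cRw and aRw.
Valid on: G1.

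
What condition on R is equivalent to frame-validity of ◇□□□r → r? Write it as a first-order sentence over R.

∀x ∀y (xRy → ∃w (yR³w ∧ x = w))

This is a Sahlqvist (Geach-type) schema ◇^1□^3r → □^0◇^0r.
Minimal-valuation argument: fix x; take any y with xR^1y and any z with xR^0z. Set V(r) to the set of worlds R-reachable from y in exactly 3 steps. Then □^3r holds at y, so the antecedent holds at x; validity forces ◇^0r at z, giving a w with zR^0w and yR^3w.
First-order correspondent: ∀x ∀y (xRy → ∃w (yR³w ∧ x = w)).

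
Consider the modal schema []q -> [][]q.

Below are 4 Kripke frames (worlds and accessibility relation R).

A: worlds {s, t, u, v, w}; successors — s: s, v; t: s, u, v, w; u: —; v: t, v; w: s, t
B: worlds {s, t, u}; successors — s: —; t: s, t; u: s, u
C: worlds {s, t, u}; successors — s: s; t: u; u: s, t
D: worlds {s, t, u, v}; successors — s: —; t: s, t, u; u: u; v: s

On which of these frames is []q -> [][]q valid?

B, D

This is the axiom for transitivity; its first-order frame correspondent is forall x forall y forall z (Rxy & Ryz -> Rxz).
A: fails — Rwt and Rtv but not Rwv.
B: satisfies the condition.
C: fails — Rut and Rtu but not Ruu.
D: satisfies the condition.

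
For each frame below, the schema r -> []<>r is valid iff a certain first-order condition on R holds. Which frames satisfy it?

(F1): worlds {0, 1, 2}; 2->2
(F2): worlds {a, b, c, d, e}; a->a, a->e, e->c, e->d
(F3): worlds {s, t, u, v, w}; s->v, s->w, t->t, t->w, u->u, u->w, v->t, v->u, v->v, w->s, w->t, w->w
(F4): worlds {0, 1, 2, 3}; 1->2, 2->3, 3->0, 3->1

Frame correspondent (Sahlqvist): forall x forall y (Rxy -> Ryx) — i.e. symmetry.
(F1): satisfies the condition.
(F2): fails — Rec but not Rce.
(F3): fails — Ruw but not Rwu.
(F4): fails — R12 but not R21.

(F1)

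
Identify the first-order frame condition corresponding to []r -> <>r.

seriality: forall x exists y Rxy

Suppose □r→◇r is valid. At any x set V(r)=W. Then □r at x, so ◇r at x, so x has a successor.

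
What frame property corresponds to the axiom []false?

□⊥ is valid iff no world has any successor (otherwise □⊥ fails at any world with one).

Emptiness of R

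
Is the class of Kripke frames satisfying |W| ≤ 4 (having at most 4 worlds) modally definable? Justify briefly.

No

Modal frame validity is preserved under disjoint unions.
Any modal formula valid on each of 5 disjoint one-world frames is valid on their disjoint union (validity is preserved under disjoint unions). Each one-world frame has |W|=1≤4, but the union has |W|=5.
So the class is not modally definable.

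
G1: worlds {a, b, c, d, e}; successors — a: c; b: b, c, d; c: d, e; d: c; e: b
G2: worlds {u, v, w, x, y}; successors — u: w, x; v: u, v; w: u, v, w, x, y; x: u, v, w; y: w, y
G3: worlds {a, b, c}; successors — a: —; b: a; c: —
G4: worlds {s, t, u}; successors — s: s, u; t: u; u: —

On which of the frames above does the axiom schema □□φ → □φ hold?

G2

Frame correspondent (Sahlqvist): ∀x ∀y (Rxy → ∃z (Rxz ∧ Rzy)) — i.e. density.
G1: fails — Rcd but no z with Rcz and Rzd.
G2: holds.
G3: fails — Rba but no z with Rbz and Rza.
G4: fails — Rtu but no z with Rtz and Rzu.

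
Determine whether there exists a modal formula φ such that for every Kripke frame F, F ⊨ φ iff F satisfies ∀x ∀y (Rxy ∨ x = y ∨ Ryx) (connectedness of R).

No

If a class were modally definable it would be closed under disjoint unions (Goldblatt–Thomason).
Take 4 disjoint single-world reflexive frames: each is trivially connected, but their disjoint union has 4 worlds with no edge between distinct components, so it is not connected.
So no modal formula (or set of formulas) defines exactly the connected frames.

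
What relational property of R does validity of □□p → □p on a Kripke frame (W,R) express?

This schema is the C4 axiom.
Its frame correspondent is density — ∀x ∀y (Rxy → ∃z (Rxz ∧ Rzy)).

Density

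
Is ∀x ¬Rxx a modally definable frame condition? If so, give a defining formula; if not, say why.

No — not modally definable

Any modally definable frame class is closed under surjective bounded morphisms.
The 2-cycle (worlds w0,w1 with w0→w1→w0) is irreflexive, and the map sending every world to a single reflexive point • is a surjective bounded morphism (forth: every edge maps to (•,•); back: every world has a successor). So any modal formula valid on the 2-cycle is also valid on the reflexive point, which is not irreflexive.
So no modal formula (or set of formulas) defines exactly the irreflexive frames.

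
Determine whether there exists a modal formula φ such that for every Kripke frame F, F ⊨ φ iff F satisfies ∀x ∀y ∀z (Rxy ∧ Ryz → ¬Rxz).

If a class were modally definable it would be closed under surjective bounded morphisms (Goldblatt–Thomason).
The 5-cycle (worlds s,t,u,v,w with s→t→u→v→w→s) is intransitive. Mapping every world to a single reflexive point • is a surjective bounded morphism; the reflexive point is not intransitive (R••∧R•• but R••).
Hence intransitivity is not modally definable.

Not definable by any modal formula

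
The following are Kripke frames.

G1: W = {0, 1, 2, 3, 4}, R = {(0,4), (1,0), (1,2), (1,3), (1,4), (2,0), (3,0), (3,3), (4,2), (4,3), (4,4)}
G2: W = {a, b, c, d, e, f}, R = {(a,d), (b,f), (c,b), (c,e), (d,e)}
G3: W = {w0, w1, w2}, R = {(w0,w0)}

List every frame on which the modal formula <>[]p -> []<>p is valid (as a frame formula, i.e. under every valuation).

Frame correspondent (Sahlqvist): forall x forall y forall z (Rxy & Rxz -> exists w (Ryw & Rzw)) — i.e. convergence.
G1: fails — R10 and R12 but 0 and 2 have no common successor.
G2: fails — Rbf and Rbf but f and f have no common successor.
G3: ✓.
Valid on: G3.

G3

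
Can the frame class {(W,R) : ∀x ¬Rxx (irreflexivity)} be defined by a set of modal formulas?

Any modally definable frame class is closed under surjective bounded morphisms.
The 5-cycle (worlds w0,w1,w2,w3,w4 with w0→w1→w2→w3→w4→w0) is irreflexive, and the map sending every world to a single reflexive point • is a surjective bounded morphism (forth: every edge maps to (•,•); back: every world has a successor). So any modal formula valid on the 5-cycle is also valid on the reflexive point, which is not irreflexive.
So no modal formula (or set of formulas) defines exactly the irreflexive frames.

No — not modally definable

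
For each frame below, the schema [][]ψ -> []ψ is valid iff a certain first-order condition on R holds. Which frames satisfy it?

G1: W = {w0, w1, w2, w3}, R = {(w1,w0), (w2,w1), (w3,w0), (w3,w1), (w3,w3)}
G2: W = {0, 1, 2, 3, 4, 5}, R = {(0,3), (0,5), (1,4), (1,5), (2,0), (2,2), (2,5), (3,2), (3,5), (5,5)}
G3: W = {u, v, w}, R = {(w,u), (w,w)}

G3

The schema corresponds to density: forall x forall y (Rxy -> exists z (Rxz & Rzy)).
G1: fails — Rw1w0 but no z with Rw1z and Rzw0.
G2: fails — R14 but no z with R1z and Rz4.
G3: satisfies the condition.
Valid on: G3.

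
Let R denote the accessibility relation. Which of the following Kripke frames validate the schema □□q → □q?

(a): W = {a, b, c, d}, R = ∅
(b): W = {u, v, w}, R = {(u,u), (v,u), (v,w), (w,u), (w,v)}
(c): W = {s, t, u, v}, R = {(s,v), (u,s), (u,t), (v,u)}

Frame correspondent (Sahlqvist): ∀x ∀y (Rxy → ∃z (Rxz ∧ Rzy)) — i.e. density.
(a): satisfies the condition.
(b): fails — Rvw but no z with Rvz and Rzw.
(c): fails — Rus but no z with Ruz and Rzs.

(a)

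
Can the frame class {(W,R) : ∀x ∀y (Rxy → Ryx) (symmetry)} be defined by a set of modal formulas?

The condition is symmetry. A defining modal formula is q → □◇q.
Suppose q→□◇q is valid. Take Rxy and set V(q)={x}. Then q at x, so □◇q at x, so ◇q at y, so some z with Ryz has q; z=x, i.e. Ryx.

Yes, by q → □◇q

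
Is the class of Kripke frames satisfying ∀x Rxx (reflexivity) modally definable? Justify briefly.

This is a Sahlqvist condition; the T axiom □q → q defines it.

Yes — defined by □q → q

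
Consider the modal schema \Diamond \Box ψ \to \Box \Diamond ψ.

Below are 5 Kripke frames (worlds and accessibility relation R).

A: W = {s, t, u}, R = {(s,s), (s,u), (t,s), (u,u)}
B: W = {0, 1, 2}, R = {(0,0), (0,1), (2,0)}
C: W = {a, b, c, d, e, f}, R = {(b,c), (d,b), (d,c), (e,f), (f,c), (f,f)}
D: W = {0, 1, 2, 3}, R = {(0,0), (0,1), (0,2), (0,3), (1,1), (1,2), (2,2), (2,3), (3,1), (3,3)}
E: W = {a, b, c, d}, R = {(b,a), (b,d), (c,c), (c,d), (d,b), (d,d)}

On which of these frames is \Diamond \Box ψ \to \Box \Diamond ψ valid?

Frame correspondent (Sahlqvist): \forall x \forall y \forall z (Rxy \wedge Rxz \to \exists w (Ryw \wedge Rzw)) — i.e. convergence.
A: ✓.
B: fails — R00 and R01 but 0 and 1 have no common successor.
C: fails — Rbc and Rbc but c and c have no common successor.
D: ✓.
E: fails — Rba and Rba but a and a have no common successor.

A, D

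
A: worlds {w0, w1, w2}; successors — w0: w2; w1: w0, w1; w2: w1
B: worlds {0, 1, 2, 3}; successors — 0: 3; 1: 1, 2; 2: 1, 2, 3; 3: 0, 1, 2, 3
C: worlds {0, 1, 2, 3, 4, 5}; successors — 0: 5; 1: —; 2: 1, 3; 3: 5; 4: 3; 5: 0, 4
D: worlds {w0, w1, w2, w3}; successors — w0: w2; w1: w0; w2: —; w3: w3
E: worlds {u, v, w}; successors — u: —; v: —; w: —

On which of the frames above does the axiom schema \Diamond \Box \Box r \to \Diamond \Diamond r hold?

This is the axiom for a generalized confluence (Geach) condition; its first-order frame correspondent is \forall x \forall y (xRy \to \exists w (y R^2 w \wedge x R^2 w)).
A: satisfies the condition.
B: satisfies the condition.
C: fails — 0R5 but no w with 5R²w and 0R²w.
D: fails — w0Rw2 but no w with w2R²w and w0R²w.
E: satisfies the condition.
Valid on: A, B, E.

A, B, E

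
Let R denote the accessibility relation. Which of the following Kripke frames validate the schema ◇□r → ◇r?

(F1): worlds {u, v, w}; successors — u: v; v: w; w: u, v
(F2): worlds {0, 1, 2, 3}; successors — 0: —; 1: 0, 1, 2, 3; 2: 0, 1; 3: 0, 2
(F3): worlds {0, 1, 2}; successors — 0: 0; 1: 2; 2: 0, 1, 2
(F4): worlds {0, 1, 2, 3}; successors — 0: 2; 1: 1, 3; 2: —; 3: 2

The schema corresponds to a generalized confluence (Geach) condition: ∀x ∀y (xRy → ∃w (yRw ∧ xRw)).
(F1): fails — uRv but no t with vRt and uRt.
(F2): fails — 1R0 but no w with 0Rw and 1Rw.
(F3): holds.
(F4): fails — 0R2 but no w with 2Rw and 0Rw.

(F3)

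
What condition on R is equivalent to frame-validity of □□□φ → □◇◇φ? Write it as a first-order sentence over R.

∀x ∀z (xRz → ∃w (xR³w ∧ zR²w))

This is a Sahlqvist (Geach-type) schema ◇^0□^3φ → □^1◇^2φ.
Minimal-valuation argument: fix x; take any y with xR^0y and any z with xR^1z. Set V(φ) to the set of worlds R-reachable from y in exactly 3 steps. Then □^3φ holds at y, so the antecedent holds at x; validity forces ◇^2φ at z, giving a w with zR^2w and yR^3w.
First-order correspondent: ∀x ∀z (xRz → ∃w (xR³w ∧ zR²w)).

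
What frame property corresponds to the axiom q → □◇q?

Suppose q→□◇q is valid. Take Rxy and set V(q)={x}. Then q at x, so □◇q at x, so ◇q at y, so some z with Ryz has q; z=x, i.e. Ryx.
The converse is a direct semantic check.
Frame condition: ∀x ∀y (Rxy → Ryx).

symmetry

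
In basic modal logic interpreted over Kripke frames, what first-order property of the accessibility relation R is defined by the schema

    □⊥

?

emptiness of R: ∀x ∀y ¬Rxy

This schema is the Ver axiom.
It corresponds to emptiness of R: ∀x ∀y ¬Rxy.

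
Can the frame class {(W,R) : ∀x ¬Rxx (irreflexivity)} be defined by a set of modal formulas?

If a class were modally definable it would be closed under surjective bounded morphisms (Goldblatt–Thomason).
The 2-cycle (worlds w0,w1 with w0→w1→w0) is irreflexive, and the map sending every world to a single reflexive point • is a surjective bounded morphism (forth: every edge maps to (•,•); back: every world has a successor). So any modal formula valid on the 2-cycle is also valid on the reflexive point, which is not irreflexive.
So no modal formula (or set of formulas) defines exactly the irreflexive frames.

No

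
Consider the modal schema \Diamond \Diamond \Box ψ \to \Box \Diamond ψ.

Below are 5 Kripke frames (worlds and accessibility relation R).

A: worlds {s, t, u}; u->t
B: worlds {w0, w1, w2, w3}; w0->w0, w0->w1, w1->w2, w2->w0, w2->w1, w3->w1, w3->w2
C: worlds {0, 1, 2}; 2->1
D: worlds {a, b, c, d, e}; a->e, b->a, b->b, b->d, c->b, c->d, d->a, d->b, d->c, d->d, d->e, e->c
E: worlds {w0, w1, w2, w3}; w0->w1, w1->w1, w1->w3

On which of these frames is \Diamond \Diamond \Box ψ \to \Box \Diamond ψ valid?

A, C

The schema corresponds to a generalized confluence (Geach) condition: \forall x \forall y \forall z ((x R^2 y \wedge xRz) \to \exists w (yRw \wedge zRw)).
A: satisfies the condition.
B: fails — w0R²w0, w0Rw1 but no w with w0Rw and w1Rw.
C: satisfies the condition.
D: fails — aR²c, aRe but no w with cRw and eRw.
E: fails — w0R²w3, w0Rw1 but no w with w3Rw and w1Rw.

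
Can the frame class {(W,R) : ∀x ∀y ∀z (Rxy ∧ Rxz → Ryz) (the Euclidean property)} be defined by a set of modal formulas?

Yes — defined by ◇p → □◇p

The condition is the Euclidean property. A defining modal formula is ◇p → □◇p.
Suppose ◇p→□◇p is valid. Take Rxy, Rxz and set V(p)={y}. Then ◇p at x, so □◇p at x, so ◇p at z, so some w with Rzw has p; w=y, i.e. Rzy. By symmetry of the argument, Ryz.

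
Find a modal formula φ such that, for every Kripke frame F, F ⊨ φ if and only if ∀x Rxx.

The condition is reflexivity. The T schema □s → s defines it.

□s → s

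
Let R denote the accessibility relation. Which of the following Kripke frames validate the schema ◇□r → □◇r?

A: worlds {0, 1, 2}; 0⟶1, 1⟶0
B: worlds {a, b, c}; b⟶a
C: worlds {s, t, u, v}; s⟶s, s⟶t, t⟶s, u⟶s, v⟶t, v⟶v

A

The schema corresponds to convergence: ∀x ∀y ∀z (Rxy ∧ Rxz → ∃w (Ryw ∧ Rzw)).
A: satisfies the condition.
B: fails — Rba and Rba but a and a have no common successor.
C: fails — Rvv and Rvt but v and t have no common successor.
Valid on: A.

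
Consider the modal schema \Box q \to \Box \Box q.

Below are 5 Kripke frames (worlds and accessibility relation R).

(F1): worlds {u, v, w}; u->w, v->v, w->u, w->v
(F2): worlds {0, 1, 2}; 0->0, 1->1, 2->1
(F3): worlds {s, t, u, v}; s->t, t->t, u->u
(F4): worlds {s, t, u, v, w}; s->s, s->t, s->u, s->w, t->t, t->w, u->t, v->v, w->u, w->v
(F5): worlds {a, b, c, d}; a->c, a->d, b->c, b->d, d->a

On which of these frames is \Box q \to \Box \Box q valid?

(F2), (F3)

The schema corresponds to transitivity: \forall x \forall y \forall z (Rxy \wedge Ryz \to Rxz).
(F1): fails — Rwu and Ruw but not Rww.
(F2): satisfies the condition.
(F3): satisfies the condition.
(F4): fails — Rwu and Rut but not Rwt.
(F5): fails — Rad and Rda but not Raa.
Valid on: (F2), (F3).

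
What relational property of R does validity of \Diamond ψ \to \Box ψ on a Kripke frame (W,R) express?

Partial functionality

Suppose ◇ψ→□ψ is valid. Take Rxy, Rxz and set V(ψ)={y}. Then ◇ψ at x, so □ψ at x, so ψ at z, i.e. z=y.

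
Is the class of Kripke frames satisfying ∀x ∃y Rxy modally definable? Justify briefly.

This is a Sahlqvist condition; the D axiom □q → ◇q defines it.

Yes, by □q → ◇q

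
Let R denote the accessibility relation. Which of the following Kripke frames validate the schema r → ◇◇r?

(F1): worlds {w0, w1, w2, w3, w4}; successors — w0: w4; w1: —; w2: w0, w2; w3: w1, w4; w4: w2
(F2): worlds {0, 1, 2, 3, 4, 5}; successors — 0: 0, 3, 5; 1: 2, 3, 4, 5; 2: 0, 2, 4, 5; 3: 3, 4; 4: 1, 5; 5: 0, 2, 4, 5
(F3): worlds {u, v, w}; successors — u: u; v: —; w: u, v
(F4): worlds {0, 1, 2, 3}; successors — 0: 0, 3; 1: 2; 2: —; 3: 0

(F2)

Frame correspondent (Sahlqvist): ∀x ∃w (x = w ∧ xR²w) — i.e. a generalized confluence (Geach) condition.
(F1): fails — at w0 but no w with w0=w and w0R²w.
(F2): condition met.
(F3): fails — at v but no t with v=t and vR²t.
(F4): fails — at 1 but no w with 1=w and 1R²w.
Valid on: (F2).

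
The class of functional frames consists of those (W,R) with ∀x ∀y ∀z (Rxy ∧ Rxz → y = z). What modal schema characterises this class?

The condition is partial functionality. The CD schema ◇ψ → □ψ defines it.

◇ψ → □ψ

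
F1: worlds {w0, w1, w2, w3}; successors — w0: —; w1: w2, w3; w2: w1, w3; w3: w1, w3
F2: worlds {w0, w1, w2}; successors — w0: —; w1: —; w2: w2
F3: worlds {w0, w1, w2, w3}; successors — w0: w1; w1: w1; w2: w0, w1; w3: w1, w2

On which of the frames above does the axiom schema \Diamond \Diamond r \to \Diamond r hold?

The schema corresponds to transitivity: \forall x \forall y \forall z (Rxy \wedge Ryz \to Rxz).
F1: fails — Rw1w2 and Rw2w1 but not Rw1w1.
F2: condition met.
F3: fails — Rw3w2 and Rw2w0 but not Rw3w0.
Valid on: F2.

F2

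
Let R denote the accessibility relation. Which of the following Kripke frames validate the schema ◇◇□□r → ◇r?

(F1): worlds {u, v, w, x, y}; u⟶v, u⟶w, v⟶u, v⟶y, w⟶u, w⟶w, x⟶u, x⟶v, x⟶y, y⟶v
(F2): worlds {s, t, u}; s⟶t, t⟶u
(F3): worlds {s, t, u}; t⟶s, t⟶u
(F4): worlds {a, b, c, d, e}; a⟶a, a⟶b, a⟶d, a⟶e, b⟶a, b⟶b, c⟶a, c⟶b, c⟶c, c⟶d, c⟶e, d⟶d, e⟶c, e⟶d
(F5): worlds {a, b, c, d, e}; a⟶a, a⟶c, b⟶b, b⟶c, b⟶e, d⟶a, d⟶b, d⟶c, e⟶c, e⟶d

This is the axiom for a generalized confluence (Geach) condition; its first-order frame correspondent is ∀x ∀y (xR²y → ∃w (yR²w ∧ xRw)).
(F1): fails — uR²y but no t with yR²t and uRt.
(F2): fails — sR²u but no w with uR²w and sRw.
(F3): condition met.
(F4): fails — bR²d but no w with dR²w and bRw.
(F5): fails — aR²c but no w with cR²w and aRw.

(F3)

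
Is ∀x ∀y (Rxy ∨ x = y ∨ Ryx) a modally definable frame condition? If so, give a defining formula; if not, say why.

No

If a class were modally definable it would be closed under disjoint unions (Goldblatt–Thomason).
Take 4 disjoint single-world reflexive frames: each is trivially connected, but their disjoint union has 4 worlds with no edge between distinct components, so it is not connected.
So the class is not modally definable.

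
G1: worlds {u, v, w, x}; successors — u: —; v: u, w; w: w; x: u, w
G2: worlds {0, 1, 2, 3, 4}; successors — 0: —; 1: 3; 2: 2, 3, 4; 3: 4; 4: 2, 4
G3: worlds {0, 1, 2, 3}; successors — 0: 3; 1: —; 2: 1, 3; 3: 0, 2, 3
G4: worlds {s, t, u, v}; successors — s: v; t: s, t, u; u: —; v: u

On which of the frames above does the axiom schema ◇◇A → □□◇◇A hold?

The schema corresponds to a generalized confluence (Geach) condition: ∀x ∀y ∀z ((xR²y ∧ xR²z) → ∃w (y = w ∧ zR²w)).
G1: holds.
G2: fails — 2R²3, 2R²3 but no w with 3=w and 3R²w.
G3: fails — 3R²0, 3R²1 but no w with 0=w and 1R²w.
G4: fails — sR²u, sR²u but no w with u=w and uR²w.

G1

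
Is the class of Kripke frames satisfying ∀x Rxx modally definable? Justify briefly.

Definable; □p → p defines it

The condition is reflexivity. A defining modal formula is □p → p.
Suppose □p→p is valid. At any x set V(p)={w : Rxw}. Then □p holds at x, so p holds at x, i.e. Rxx.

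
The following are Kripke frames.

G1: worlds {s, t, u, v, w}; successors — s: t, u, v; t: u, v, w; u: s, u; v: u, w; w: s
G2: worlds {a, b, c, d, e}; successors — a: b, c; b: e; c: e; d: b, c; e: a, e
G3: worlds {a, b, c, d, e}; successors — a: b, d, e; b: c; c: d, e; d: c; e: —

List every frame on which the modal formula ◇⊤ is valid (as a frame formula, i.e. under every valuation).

This is the axiom for seriality; its first-order frame correspondent is ∀x ∃y Rxy.
G1: condition met.
G2: condition met.
G3: fails — world e has no successor.

G1, G2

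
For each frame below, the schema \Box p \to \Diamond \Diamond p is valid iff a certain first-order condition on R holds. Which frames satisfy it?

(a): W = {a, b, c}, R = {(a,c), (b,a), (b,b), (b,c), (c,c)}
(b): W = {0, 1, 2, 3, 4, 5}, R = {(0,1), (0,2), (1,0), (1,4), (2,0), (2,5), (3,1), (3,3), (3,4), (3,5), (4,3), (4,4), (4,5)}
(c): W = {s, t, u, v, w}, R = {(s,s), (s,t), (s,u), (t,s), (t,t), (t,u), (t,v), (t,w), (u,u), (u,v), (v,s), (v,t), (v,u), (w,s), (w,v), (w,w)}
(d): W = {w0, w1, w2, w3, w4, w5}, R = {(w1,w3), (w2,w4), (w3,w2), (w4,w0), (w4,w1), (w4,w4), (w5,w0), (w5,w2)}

Frame correspondent (Sahlqvist): \forall x \exists w (xRw \wedge x R^2 w) — i.e. a generalized confluence (Geach) condition.
(a): satisfies the condition.
(b): fails — at 0 but no w with 0Rw and 0R²w.
(c): satisfies the condition.
(d): fails — at w0 but no w with w0Rw and w0R²w.
Valid on: (a), (c).

(a), (c)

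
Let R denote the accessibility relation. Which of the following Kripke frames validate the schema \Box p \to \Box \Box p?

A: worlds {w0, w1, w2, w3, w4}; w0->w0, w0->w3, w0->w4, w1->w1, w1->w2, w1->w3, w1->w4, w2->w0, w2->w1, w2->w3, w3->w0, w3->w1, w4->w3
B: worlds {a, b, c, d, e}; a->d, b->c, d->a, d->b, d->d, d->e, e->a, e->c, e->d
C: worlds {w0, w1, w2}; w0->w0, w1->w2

This is the axiom for transitivity; its first-order frame correspondent is \forall x \forall y \forall z (Rxy \wedge Ryz \to Rxz).
A: fails — Rw1w2 and Rw2w0 but not Rw1w0.
B: fails — Red and Rdb but not Reb.
C: condition met.

C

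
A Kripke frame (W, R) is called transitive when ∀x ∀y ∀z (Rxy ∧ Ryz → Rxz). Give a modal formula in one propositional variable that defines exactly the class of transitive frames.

□r → □□r

The condition is transitivity. The 4 schema □r → □□r defines it.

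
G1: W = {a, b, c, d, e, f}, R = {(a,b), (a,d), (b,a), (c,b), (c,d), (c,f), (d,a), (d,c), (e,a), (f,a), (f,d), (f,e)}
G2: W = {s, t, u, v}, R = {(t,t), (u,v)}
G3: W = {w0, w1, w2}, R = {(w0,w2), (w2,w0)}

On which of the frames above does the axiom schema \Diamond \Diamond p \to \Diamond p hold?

The schema corresponds to transitivity: \forall x \forall y \forall z (Rxy \wedge Ryz \to Rxz).
G1: fails — Rcd and Rdc but not Rcc.
G2: satisfies the condition.
G3: fails — Rw0w2 and Rw2w0 but not Rw0w0.

G2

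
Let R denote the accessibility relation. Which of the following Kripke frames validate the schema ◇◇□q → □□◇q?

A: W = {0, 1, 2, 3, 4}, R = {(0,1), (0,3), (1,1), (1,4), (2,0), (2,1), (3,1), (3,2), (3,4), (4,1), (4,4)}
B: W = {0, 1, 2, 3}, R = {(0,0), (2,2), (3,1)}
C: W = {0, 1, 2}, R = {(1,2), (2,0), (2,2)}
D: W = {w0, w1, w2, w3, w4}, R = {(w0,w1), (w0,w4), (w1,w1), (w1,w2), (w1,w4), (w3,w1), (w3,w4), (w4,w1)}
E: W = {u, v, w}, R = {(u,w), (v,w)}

This is the axiom for a generalized confluence (Geach) condition; its first-order frame correspondent is ∀x ∀y ∀z ((xR²y ∧ xR²z) → ∃w (yRw ∧ zRw)).
A: ✓.
B: ✓.
C: fails — 1R²0, 1R²0 but no w with 0Rw and 0Rw.
D: fails — w0R²w1, w0R²w2 but no w with w1Rw and w2Rw.
E: ✓.
Valid on: A, B, E.

A, B, E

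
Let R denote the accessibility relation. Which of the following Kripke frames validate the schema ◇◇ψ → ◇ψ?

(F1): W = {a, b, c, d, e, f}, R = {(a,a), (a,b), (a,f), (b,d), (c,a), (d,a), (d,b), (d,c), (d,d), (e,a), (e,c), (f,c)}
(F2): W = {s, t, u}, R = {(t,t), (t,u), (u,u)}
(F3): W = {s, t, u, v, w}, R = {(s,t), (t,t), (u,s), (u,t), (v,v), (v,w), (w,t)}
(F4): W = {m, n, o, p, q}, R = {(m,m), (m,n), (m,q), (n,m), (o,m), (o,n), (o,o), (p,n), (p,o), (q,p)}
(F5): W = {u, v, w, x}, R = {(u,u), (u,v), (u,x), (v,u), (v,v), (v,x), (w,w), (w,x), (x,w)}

This is the axiom for transitivity; its first-order frame correspondent is ∀x ∀y ∀z (Rxy ∧ Ryz → Rxz).
(F1): fails — Rea and Rab but not Reb.
(F2): holds.
(F3): fails — Rvw and Rwt but not Rvt.
(F4): fails — Rom and Rmq but not Roq.
(F5): fails — Rxw and Rwx but not Rxx.
Valid on: (F2).

(F2)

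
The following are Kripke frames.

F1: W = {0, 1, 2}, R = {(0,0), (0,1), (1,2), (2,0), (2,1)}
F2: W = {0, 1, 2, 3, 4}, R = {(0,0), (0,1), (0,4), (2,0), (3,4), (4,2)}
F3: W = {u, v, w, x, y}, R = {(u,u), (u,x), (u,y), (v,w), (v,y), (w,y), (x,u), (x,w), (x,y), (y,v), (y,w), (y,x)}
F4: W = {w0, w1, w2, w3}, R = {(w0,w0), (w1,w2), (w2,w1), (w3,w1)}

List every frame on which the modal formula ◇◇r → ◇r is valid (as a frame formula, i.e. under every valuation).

The schema corresponds to transitivity: ∀x ∀y ∀z (Rxy ∧ Ryz → Rxz).
F1: fails — R12 and R20 but not R10.
F2: fails — R34 and R42 but not R32.
F3: fails — Ryx and Rxu but not Ryu.
F4: fails — Rw1w2 and Rw2w1 but not Rw1w1.
Valid on no frame.

none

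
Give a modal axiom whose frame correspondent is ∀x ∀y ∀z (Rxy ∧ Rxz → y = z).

A defining formula is ◇s → □s (the CD axiom).
Suppose ◇s→□s is valid. Take Rxy, Rxz and set V(s)={y}. Then ◇s at x, so □s at x, so s at z, i.e. z=y.

◇s → □s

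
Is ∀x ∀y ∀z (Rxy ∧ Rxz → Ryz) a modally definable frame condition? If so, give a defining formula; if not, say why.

Yes: it is the Euclidean property, defined by the 5 schema ◇p → □◇p.
Suppose ◇p→□◇p is valid. Take Rxy, Rxz and set V(p)={y}. Then ◇p at x, so □◇p at x, so ◇p at z, so some w with Rzw has p; w=y, i.e. Rzy. By symmetry of the argument, Ryz.

Yes, by ◇p → □◇p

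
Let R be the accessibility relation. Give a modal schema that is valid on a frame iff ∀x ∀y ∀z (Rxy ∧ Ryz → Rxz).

□p → □□p

The condition is transitivity. The 4 schema □p → □□p defines it.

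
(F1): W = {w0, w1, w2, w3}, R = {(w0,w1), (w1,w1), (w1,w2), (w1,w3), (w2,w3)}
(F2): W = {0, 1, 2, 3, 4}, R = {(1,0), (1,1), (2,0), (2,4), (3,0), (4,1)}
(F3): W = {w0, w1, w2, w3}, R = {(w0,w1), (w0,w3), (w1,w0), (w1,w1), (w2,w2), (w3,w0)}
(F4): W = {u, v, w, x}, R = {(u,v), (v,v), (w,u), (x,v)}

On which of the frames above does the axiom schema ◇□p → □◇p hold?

The schema corresponds to convergence: ∀x ∀y ∀z (Rxy ∧ Rxz → ∃w (Ryw ∧ Rzw)).
(F1): fails — Rw1w2 and Rw1w3 but w2 and w3 have no common successor.
(F2): fails — R10 and R10 but 0 and 0 have no common successor.
(F3): ✓.
(F4): ✓.

(F3), (F4)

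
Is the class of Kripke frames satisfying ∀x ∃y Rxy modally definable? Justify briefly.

The condition is seriality. A defining modal formula is □q → ◇q.

Definable; □q → ◇q defines it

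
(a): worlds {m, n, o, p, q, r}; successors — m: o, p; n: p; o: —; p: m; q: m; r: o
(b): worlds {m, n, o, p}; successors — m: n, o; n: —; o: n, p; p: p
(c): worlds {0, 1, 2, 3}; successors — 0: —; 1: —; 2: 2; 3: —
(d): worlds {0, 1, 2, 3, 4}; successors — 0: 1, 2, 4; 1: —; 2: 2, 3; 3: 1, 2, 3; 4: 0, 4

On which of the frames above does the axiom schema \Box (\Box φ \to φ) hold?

(c)

Frame correspondent (Sahlqvist): \forall x \forall y (Rxy \to Ryy) — i.e. shift-reflexivity.
(a): fails — Rpm but not Rmm.
(b): fails — Ron but not Rnn.
(c): condition met.
(d): fails — R31 but not R11.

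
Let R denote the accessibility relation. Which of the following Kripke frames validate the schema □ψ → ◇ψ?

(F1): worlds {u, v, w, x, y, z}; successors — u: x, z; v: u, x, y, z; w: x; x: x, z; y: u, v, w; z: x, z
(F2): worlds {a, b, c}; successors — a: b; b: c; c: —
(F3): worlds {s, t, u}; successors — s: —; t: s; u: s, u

This is the axiom for seriality; its first-order frame correspondent is ∀x ∃y Rxy.
(F1): satisfies the condition.
(F2): fails — world c has no successor.
(F3): fails — world s has no successor.
Valid on: (F1).

(F1)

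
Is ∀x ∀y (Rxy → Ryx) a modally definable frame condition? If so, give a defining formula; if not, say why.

Yes, by p → □◇p

Yes: it is symmetry, defined by the B schema p → □◇p.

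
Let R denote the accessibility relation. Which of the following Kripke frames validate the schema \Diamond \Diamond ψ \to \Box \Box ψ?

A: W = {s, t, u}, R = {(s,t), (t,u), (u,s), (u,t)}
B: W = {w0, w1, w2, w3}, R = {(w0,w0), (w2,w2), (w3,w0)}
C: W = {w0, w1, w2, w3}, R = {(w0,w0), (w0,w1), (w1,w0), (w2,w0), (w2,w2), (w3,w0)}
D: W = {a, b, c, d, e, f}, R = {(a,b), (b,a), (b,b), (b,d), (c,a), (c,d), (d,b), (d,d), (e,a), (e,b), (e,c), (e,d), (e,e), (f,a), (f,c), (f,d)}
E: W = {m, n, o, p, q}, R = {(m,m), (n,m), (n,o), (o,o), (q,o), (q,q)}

Frame correspondent (Sahlqvist): \forall x \forall y \forall z ((x R^2 y \wedge x R^2 z) \to \exists w (y = w \wedge z = w)) — i.e. a generalized confluence (Geach) condition.
A: fails — tR²s, tR²t but s ≠ t.
B: condition met.
C: fails — w0R²w0, w0R²w1 but w0 ≠ w1.
D: fails — aR²a, aR²b but a ≠ b.
E: fails — nR²m, nR²o but m ≠ o.
Valid on: B.

B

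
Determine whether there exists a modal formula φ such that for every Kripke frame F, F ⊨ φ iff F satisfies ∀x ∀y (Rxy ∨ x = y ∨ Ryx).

Modal frame validity is preserved under disjoint unions.
Take 4 disjoint single-world reflexive frames: each is trivially connected, but their disjoint union has 4 worlds with no edge between distinct components, so it is not connected.
So the class is not modally definable.

Not modally definable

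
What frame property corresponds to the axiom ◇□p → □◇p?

Convergence

Suppose ◇□p→□◇p is valid. Take Rxy, Rxz and set V(p)={w : Ryw}. Then □p at y so ◇□p at x, so □◇p at x, so ◇p at z, giving w with Rzw and Ryw.
Conversely, on a frame with convergence the schema holds at every world under every valuation.
So the correspondent is convergence.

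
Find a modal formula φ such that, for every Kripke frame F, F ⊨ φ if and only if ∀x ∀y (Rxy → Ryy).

□(□s → s)

The condition is shift-reflexivity. The T□ schema □(□s → s) defines it.
Suppose □(□s→s) is valid. Take Rxy and set V(s)={w : Ryw}. Then at y, □s holds; since □(□s→s) at x, □s→s at y, so s at y, i.e. Ryy.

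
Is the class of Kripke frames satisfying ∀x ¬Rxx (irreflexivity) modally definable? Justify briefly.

Any modally definable frame class is closed under surjective bounded morphisms.
The 5-cycle (worlds s,t,u,v,w with s→t→u→v→w→s) is irreflexive, and the map sending every world to a single reflexive point • is a surjective bounded morphism (forth: every edge maps to (•,•); back: every world has a successor). So any modal formula valid on the 5-cycle is also valid on the reflexive point, which is not irreflexive.
So the class is not modally definable.

Not modally definable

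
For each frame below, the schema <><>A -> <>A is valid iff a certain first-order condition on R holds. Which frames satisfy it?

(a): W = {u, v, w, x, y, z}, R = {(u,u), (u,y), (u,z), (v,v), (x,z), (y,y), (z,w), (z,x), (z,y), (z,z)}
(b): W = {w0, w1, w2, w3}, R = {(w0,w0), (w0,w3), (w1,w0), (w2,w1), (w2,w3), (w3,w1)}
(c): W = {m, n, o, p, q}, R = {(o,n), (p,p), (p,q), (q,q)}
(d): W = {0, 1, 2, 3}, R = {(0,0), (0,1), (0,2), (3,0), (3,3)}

This is the axiom for transitivity; its first-order frame correspondent is forall x forall y forall z (Rxy & Ryz -> Rxz).
(a): fails — Ruz and Rzx but not Rux.
(b): fails — Rw1w0 and Rw0w3 but not Rw1w3.
(c): ✓.
(d): fails — R30 and R02 but not R32.
Valid on: (c).

(c)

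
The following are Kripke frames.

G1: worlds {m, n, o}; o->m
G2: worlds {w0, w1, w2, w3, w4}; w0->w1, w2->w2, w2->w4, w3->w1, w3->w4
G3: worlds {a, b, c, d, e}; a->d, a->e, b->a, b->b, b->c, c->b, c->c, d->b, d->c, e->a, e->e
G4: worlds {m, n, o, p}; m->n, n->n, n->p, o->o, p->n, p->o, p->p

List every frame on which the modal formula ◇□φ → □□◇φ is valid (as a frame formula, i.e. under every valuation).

G1

This is the axiom for a generalized confluence (Geach) condition; its first-order frame correspondent is ∀x ∀y ∀z ((xRy ∧ xR²z) → ∃w (yRw ∧ zRw)).
G1: condition met.
G2: fails — w2Rw2, w2R²w4 but no w with w2Rw and w4Rw.
G3: fails — aRd, aR²a but no w with dRw and aRw.
G4: fails — nRn, nR²o but no w with nRw and oRw.
Valid on: G1.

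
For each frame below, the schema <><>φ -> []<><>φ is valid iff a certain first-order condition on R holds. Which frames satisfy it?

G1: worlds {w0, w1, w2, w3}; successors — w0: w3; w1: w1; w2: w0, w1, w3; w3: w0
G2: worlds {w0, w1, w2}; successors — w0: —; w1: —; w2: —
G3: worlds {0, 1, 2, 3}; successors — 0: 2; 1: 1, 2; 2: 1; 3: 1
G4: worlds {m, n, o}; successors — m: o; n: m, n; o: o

The schema corresponds to a generalized confluence (Geach) condition: forall x forall y forall z ((x R^2 y & xRz) -> exists w (y = w & z R^2 w)).
G1: fails — w0R²w0, w0Rw3 but no w with w0=w and w3R²w.
G2: holds.
G3: holds.
G4: fails — nR²m, nRm but no w with m=w and mR²w.

G2, G3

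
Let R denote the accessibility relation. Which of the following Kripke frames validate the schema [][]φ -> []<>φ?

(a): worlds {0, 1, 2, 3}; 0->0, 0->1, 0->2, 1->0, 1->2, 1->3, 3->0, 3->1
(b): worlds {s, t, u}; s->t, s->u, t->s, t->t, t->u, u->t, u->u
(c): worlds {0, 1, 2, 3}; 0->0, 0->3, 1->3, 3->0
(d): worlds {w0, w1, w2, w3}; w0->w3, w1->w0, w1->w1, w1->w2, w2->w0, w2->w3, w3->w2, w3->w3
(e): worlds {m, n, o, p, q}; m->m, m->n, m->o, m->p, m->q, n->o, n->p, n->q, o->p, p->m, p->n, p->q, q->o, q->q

(b), (c), (d), (e)

This is the axiom for a generalized confluence (Geach) condition; its first-order frame correspondent is forall x forall z (xRz -> exists w (x R^2 w & zRw)).
(a): fails — 0R2 but no w with 0R²w and 2Rw.
(b): holds.
(c): holds.
(d): holds.
(e): holds.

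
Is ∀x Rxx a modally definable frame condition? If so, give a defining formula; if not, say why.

Yes, by □r → r

The condition is reflexivity. A defining modal formula is □r → r.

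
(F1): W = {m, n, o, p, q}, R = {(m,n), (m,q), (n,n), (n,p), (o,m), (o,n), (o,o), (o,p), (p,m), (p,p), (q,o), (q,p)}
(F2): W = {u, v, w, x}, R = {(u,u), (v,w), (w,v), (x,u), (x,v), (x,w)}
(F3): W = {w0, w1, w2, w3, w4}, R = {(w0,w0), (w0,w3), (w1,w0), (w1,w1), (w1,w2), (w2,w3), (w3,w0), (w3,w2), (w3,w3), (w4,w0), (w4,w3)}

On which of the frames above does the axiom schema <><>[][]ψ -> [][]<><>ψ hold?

This is the axiom for a generalized confluence (Geach) condition; its first-order frame correspondent is forall x forall y forall z ((x R^2 y & x R^2 z) -> exists w (y R^2 w & z R^2 w)).
(F1): holds.
(F2): fails — xR²u, xR²v but no t with uR²t and vR²t.
(F3): holds.
Valid on: (F1), (F3).

(F1), (F3)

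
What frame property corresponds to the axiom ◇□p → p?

Symmetry

Equivalently (dual form): p → □◇p.
Suppose p→□◇p is valid. Take Rxy and set V(p)={x}. Then p at x, so □◇p at x, so ◇p at y, so some z with Ryz has p; z=x, i.e. Ryx.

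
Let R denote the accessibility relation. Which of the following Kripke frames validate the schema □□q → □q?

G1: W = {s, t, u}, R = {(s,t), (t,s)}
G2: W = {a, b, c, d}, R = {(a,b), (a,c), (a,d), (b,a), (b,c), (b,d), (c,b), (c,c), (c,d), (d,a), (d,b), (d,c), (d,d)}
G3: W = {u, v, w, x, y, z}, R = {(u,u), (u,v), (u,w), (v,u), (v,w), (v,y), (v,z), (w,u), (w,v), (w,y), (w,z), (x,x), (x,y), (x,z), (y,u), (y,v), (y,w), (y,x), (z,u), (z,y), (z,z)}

G2, G3

The schema corresponds to density: ∀x ∀y (Rxy → ∃z (Rxz ∧ Rzy)).
G1: fails — Rts but no z with Rtz and Rzs.
G2: ✓.
G3: ✓.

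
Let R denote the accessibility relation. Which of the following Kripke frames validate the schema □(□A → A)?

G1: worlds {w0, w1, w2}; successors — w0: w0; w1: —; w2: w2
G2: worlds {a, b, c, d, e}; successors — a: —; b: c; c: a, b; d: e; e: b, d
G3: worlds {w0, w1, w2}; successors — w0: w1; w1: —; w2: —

The schema corresponds to shift-reflexivity: ∀x ∀y (Rxy → Ryy).
G1: satisfies the condition.
G2: fails — Rbc but not Rcc.
G3: fails — Rw0w1 but not Rw1w1.

G1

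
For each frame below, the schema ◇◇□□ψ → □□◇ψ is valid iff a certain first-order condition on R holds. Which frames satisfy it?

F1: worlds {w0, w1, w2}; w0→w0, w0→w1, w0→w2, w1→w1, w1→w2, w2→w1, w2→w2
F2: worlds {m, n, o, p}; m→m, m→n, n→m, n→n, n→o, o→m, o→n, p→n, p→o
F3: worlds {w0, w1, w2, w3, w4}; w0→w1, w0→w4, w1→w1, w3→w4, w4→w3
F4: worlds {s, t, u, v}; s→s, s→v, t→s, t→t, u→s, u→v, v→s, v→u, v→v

F1, F2, F4

This is the axiom for a generalized confluence (Geach) condition; its first-order frame correspondent is ∀x ∀y ∀z ((xR²y ∧ xR²z) → ∃w (yR²w ∧ zRw)).
F1: condition met.
F2: condition met.
F3: fails — w0R²w1, w0R²w3 but no w with w1R²w and w3Rw.
F4: condition met.
Valid on: F1, F2, F4.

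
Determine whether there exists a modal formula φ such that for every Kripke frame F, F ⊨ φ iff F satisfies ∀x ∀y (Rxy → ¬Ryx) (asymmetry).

Not definable by any modal formula

If a class were modally definable it would be closed under surjective bounded morphisms (Goldblatt–Thomason).
The 3-cycle (worlds 0,1,2 with 0→1→2→0) is asymmetric. Mapping every world to a single reflexive point • is a surjective bounded morphism, and the reflexive point is not asymmetric (R•• but asymmetry requires ¬R••).
Hence asymmetry is not modally definable.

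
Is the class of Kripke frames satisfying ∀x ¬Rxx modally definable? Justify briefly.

Not definable by any modal formula

Modal frame validity is preserved under surjective bounded morphisms.
The 2-cycle (worlds s,t with s→t→s) is irreflexive, and the map sending every world to a single reflexive point • is a surjective bounded morphism (forth: every edge maps to (•,•); back: every world has a successor). So any modal formula valid on the 2-cycle is also valid on the reflexive point, which is not irreflexive.
Hence irreflexivity is not modally definable.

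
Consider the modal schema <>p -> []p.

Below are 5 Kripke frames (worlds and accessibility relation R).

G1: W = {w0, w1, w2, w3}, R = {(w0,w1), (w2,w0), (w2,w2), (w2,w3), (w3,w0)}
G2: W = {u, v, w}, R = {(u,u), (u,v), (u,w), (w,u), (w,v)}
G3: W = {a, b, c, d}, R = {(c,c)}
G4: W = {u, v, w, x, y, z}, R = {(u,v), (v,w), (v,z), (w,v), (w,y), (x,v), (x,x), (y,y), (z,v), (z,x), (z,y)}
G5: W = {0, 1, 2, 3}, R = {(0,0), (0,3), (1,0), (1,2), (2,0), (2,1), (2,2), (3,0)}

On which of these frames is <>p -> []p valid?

Frame correspondent (Sahlqvist): forall x forall y forall z (Rxy & Rxz -> y = z) — i.e. partial functionality.
G1: fails — w2 sees both w0 and w2.
G2: fails — u sees both u and v.
G3: condition met.
G4: fails — v sees both w and z.
G5: fails — 0 sees both 0 and 3.
Valid on: G3.

G3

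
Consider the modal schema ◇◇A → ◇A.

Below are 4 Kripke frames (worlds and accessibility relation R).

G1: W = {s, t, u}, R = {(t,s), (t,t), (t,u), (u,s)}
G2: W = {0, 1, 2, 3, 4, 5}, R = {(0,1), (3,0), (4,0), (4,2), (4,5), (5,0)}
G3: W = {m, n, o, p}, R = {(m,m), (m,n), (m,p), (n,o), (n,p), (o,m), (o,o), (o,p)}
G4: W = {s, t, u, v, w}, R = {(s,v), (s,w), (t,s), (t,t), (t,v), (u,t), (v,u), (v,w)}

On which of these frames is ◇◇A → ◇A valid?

G1

This is the axiom for transitivity; its first-order frame correspondent is ∀x ∀y ∀z (Rxy ∧ Ryz → Rxz).
G1: holds.
G2: fails — R40 and R01 but not R41.
G3: fails — Rom and Rmn but not Ron.
G4: fails — Rtv and Rvw but not Rtw.
Valid on: G1.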